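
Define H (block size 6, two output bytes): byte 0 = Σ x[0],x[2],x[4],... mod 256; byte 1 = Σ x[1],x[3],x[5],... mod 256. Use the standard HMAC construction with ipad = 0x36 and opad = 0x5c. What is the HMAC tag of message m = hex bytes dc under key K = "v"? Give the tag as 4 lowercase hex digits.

Key "v" = 76 is 1 byte ≤ B = 6; zero-pad to 6 bytes: K' = 76 00 00 00 00 00.
K' ⊕ ipad = 40 36 36 36 36 36.  K' ⊕ opad = 2a 5c 5c 5c 5c 5c.
Inner input = (K'⊕ipad) ∥ m = 40 36 36 36 36 36 ∥ dc.
Inner hash: even-index sum = 392 mod 256 = 136; odd-index sum = 162 mod 256 = 162 → 88 a2.
Outer input = (K'⊕opad) ∥ inner = 2a 5c 5c 5c 5c 5c ∥ 88 a2.
Outer hash (tag): even-index sum = 362 mod 256 = 106; odd-index sum = 438 mod 256 = 182 → 6a b6.

6ab6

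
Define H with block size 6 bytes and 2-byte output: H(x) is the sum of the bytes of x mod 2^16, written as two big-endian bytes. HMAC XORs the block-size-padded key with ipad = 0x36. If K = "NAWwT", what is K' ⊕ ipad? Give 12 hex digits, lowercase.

787761416236

Key "NAWwT" = 4e 41 57 77 54 is 5 bytes ≤ B = 6; zero-pad to 6 bytes: K' = 4e 41 57 77 54 00.
XOR each byte with 0x36: 4e⊕36=78, 41⊕36=77, 57⊕36=61, 77⊕36=41, 54⊕36=62, 00⊕36=36.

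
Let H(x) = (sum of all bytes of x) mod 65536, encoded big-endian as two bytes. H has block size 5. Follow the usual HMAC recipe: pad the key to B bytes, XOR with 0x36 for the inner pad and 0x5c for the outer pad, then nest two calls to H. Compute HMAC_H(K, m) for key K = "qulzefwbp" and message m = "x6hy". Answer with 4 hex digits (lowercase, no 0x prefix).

Key "qulzefwbp" = 71 75 6c 7a 65 66 77 62 70 is 9 bytes > B = 5, so hash it first: H(key) = 03 e0, then zero-pad to 5 bytes: K' = 03 e0 00 00 00.
K' ⊕ ipad = 35 d6 36 36 36.  K' ⊕ opad = 5f bc 5c 5c 5c.
Inner input = (K'⊕ipad) ∥ m = 35 d6 36 36 36 ∥ 78 36 68 79.
Inner hash: sum = 53+214+54+54+54+120+54+104+121 = 828 → 03 3c.
Outer input = (K'⊕opad) ∥ inner = 5f bc 5c 5c 5c ∥ 03 3c.
Outer hash (tag): sum = 95+188+92+92+92+3+60 = 622 → 02 6e.

026e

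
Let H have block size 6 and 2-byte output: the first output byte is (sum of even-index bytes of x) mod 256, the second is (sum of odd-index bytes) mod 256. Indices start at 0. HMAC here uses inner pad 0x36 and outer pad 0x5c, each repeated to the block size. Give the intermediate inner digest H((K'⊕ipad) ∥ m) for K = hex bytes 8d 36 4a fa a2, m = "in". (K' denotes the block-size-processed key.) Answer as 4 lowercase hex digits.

3470

Key hex bytes 8d 36 4a fa a2 is 5 bytes ≤ B = 6; zero-pad to 6 bytes: K' = 8d 36 4a fa a2 00.
K' ⊕ ipad = bb 00 7c cc 94 36.
Inner input = bb 00 7c cc 94 36 ∥ 69 6e.
Inner hash: even-index sum = 564 mod 256 = 52; odd-index sum = 368 mod 256 = 112 → 34 70.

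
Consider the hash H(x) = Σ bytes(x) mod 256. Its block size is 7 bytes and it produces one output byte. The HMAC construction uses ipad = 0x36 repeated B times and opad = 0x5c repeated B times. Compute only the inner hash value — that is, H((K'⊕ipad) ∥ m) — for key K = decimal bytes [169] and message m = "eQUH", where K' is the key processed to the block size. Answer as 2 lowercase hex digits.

Key decimal bytes [169] = a9 is 1 byte ≤ B = 7; zero-pad to 7 bytes: K' = a9 00 00 00 00 00 00.
K' ⊕ ipad = 9f 36 36 36 36 36 36.
Inner input = 9f 36 36 36 36 36 36 ∥ 65 51 55 48.
Inner hash: sum = 159+54+54+54+54+54+54+101+81+85+72 = 822; mod 256 = 54 → 36.

36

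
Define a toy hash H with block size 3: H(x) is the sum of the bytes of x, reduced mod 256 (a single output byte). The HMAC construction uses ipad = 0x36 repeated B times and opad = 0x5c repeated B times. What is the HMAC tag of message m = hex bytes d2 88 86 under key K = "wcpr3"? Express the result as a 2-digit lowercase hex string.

Key "wcpr3" = 77 63 70 72 33 is 5 bytes > B = 3, so hash it first: H(key) = ef, then zero-pad to 3 bytes: K' = ef 00 00.
K' ⊕ ipad = d9 36 36.  K' ⊕ opad = b3 5c 5c.
Inner input = (K'⊕ipad) ∥ m = d9 36 36 ∥ d2 88 86.
Inner hash: sum = 217+54+54+210+136+134 = 805; mod 256 = 37 → 25.
Outer input = (K'⊕opad) ∥ inner = b3 5c 5c ∥ 25.
Outer hash (tag): sum = 179+92+92+37 = 400; mod 256 = 144 → 90.

90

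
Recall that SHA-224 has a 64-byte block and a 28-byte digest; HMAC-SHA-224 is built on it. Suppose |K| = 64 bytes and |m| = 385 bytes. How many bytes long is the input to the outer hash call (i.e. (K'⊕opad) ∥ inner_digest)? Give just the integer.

92

Key is 64 ≤ 64 bytes, zero-padded: |K'| = 64.
Outer input = (K'⊕opad) ∥ H(inner) → 64 + 28 = 92 bytes.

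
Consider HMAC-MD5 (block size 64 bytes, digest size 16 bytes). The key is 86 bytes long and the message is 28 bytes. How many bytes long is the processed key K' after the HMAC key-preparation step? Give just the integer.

Key is 86 > 64 bytes, so it is hashed to 16 bytes then zero-padded to 64: |K'| = 64.

64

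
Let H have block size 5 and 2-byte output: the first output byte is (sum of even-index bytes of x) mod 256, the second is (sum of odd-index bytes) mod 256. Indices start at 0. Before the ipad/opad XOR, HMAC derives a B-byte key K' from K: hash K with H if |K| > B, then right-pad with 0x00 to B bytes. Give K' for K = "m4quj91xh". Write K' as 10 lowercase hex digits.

|K| = 9 > B = 5, so first hash the key.
H(K): even-index sum = 481 mod 256 = 225; odd-index sum = 346 mod 256 = 90 → e1 5a.
Zero-pad H(K) = e1 5a to 5 bytes: K' = e1 5a 00 00 00.

e15a000000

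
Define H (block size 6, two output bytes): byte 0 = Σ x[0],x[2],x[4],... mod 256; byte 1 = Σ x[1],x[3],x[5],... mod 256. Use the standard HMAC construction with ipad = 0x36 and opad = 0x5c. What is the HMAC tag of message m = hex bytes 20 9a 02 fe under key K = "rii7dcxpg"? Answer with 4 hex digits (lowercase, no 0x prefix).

b030

Key "rii7dcxpg" = 72 69 69 37 64 63 78 70 67 is 9 bytes > B = 6, so hash it first: H(key) = 1e 73, then zero-pad to 6 bytes: K' = 1e 73 00 00 00 00.
K' ⊕ ipad = 28 45 36 36 36 36.  K' ⊕ opad = 42 2f 5c 5c 5c 5c.
Inner input = (K'⊕ipad) ∥ m = 28 45 36 36 36 36 ∥ 20 9a 02 fe.
Inner hash: even-index sum = 182 mod 256 = 182; odd-index sum = 585 mod 256 = 73 → b6 49.
Outer input = (K'⊕opad) ∥ inner = 42 2f 5c 5c 5c 5c ∥ b6 49.
Outer hash (tag): even-index sum = 432 mod 256 = 176; odd-index sum = 304 mod 256 = 48 → b0 30.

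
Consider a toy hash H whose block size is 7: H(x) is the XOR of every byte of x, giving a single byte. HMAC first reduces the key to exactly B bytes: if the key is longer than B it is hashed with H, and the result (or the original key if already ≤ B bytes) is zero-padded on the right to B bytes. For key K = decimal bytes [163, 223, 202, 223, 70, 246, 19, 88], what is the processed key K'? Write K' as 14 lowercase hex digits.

|K| = 8 > B = 7, so first hash the key.
H(K): XOR a3⊕df⊕ca⊕df⊕46⊕f6⊕13⊕58 = 92.
Zero-pad H(K) = 92 to 7 bytes: K' = 92 00 00 00 00 00 00.

92000000000000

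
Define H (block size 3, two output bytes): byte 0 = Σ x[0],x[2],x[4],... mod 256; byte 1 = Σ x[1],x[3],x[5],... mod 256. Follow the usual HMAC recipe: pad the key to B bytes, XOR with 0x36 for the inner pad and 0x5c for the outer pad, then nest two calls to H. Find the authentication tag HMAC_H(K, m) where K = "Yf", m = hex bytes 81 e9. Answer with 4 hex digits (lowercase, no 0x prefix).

Key "Yf" = 59 66 is 2 bytes ≤ B = 3; zero-pad to 3 bytes: K' = 59 66 00.
K' ⊕ ipad = 6f 50 36.  K' ⊕ opad = 05 3a 5c.
Inner input = (K'⊕ipad) ∥ m = 6f 50 36 ∥ 81 e9.
Inner hash: even-index sum = 398 mod 256 = 142; odd-index sum = 209 mod 256 = 209 → 8e d1.
Outer input = (K'⊕opad) ∥ inner = 05 3a 5c ∥ 8e d1.
Outer hash (tag): even-index sum = 306 mod 256 = 50; odd-index sum = 200 mod 256 = 200 → 32 c8.

32c8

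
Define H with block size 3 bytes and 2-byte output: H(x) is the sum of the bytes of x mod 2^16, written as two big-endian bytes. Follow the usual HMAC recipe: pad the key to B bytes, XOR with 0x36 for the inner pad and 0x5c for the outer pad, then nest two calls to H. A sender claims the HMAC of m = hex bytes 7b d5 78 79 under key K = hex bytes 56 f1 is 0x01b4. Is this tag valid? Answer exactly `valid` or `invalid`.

Key hex bytes 56 f1 is 2 bytes ≤ B = 3; zero-pad to 3 bytes: K' = 56 f1 00.
K' ⊕ ipad = 60 c7 36; K' ⊕ opad = 0a ad 5c.
Inner hash: sum = 96+199+54+123+213+120+121 = 926 → 03 9e.
Outer hash (recomputed tag): sum = 10+173+92+3+158 = 436 → 01 b4.
Recomputed tag = 01b4; claimed = 01b4 → match.

valid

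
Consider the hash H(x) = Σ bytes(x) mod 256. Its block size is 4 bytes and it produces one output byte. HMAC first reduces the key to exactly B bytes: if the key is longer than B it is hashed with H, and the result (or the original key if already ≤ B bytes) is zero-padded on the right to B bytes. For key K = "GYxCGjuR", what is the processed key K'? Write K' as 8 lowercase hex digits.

d3000000

|K| = 8 > B = 4, so first hash the key.
H(K): sum = 71+89+120+67+71+106+117+82 = 723; mod 256 = 211 → d3.
Zero-pad H(K) = d3 to 4 bytes: K' = d3 00 00 00.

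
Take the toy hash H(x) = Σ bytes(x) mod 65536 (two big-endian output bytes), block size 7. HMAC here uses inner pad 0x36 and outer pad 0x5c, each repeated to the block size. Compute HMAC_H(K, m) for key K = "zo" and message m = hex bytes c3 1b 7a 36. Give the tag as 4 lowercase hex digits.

Key "zo" = 7a 6f is 2 bytes ≤ B = 7; zero-pad to 7 bytes: K' = 7a 6f 00 00 00 00 00.
K' ⊕ ipad = 4c 59 36 36 36 36 36.  K' ⊕ opad = 26 33 5c 5c 5c 5c 5c.
Inner input = (K'⊕ipad) ∥ m = 4c 59 36 36 36 36 36 ∥ c3 1b 7a 36.
Inner hash: sum = 76+89+54+54+54+54+54+195+27+122+54 = 833 → 03 41.
Outer input = (K'⊕opad) ∥ inner = 26 33 5c 5c 5c 5c 5c ∥ 03 41.
Outer hash (tag): sum = 38+51+92+92+92+92+92+3+65 = 617 → 02 69.

0269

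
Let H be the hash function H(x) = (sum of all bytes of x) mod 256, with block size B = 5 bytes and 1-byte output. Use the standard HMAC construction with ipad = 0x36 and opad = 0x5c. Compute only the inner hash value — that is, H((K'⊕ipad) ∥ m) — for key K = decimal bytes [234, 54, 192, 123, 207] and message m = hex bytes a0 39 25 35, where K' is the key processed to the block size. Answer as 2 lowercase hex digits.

4b

Key decimal bytes [234, 54, 192, 123, 207] = ea 36 c0 7b cf is exactly B = 5 bytes: K' = ea 36 c0 7b cf.
K' ⊕ ipad = dc 00 f6 4d f9.
Inner input = dc 00 f6 4d f9 ∥ a0 39 25 35.
Inner hash: sum = 220+0+246+77+249+160+57+37+53 = 1099; mod 256 = 75 → 4b.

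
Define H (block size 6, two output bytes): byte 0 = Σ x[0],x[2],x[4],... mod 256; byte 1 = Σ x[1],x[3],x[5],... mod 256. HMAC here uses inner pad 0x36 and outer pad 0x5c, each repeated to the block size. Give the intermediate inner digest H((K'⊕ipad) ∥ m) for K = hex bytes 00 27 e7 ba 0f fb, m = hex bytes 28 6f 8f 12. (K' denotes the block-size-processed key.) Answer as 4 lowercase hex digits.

Key hex bytes 00 27 e7 ba 0f fb is exactly B = 6 bytes: K' = 00 27 e7 ba 0f fb.
K' ⊕ ipad = 36 11 d1 8c 39 cd.
Inner input = 36 11 d1 8c 39 cd ∥ 28 6f 8f 12.
Inner hash: even-index sum = 503 mod 256 = 247; odd-index sum = 491 mod 256 = 235 → f7 eb.

f7eb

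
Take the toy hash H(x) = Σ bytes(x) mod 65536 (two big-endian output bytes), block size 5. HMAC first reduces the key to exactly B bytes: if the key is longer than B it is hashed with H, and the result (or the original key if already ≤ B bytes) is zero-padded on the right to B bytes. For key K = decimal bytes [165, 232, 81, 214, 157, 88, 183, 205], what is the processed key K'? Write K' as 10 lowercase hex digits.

|K| = 8 > B = 5, so first hash the key.
H(K): sum = 165+232+81+214+157+88+183+205 = 1325 → 05 2d.
Zero-pad H(K) = 05 2d to 5 bytes: K' = 05 2d 00 00 00.

052d000000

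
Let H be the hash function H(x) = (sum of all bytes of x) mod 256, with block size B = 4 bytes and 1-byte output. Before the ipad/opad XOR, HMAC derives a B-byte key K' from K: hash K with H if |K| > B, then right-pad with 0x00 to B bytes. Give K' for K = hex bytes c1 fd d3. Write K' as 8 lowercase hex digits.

c1fdd300

Key hex bytes c1 fd d3 is 3 bytes ≤ B = 4; zero-pad to 4 bytes: K' = c1 fd d3 00.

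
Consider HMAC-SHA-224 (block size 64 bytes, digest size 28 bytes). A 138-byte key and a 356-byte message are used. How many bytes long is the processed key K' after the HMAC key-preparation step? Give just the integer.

Key is 138 > 64 bytes, so it is hashed to 28 bytes then zero-padded to 64: |K'| = 64.

64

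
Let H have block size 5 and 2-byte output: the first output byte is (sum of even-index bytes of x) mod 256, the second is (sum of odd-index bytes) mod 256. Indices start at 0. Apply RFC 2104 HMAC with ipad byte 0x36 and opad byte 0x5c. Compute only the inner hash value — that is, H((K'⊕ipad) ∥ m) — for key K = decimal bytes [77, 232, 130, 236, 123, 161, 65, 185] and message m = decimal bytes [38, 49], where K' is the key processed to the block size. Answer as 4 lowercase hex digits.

5a74

Key decimal bytes [77, 232, 130, 236, 123, 161, 65, 185] = 4d e8 82 ec 7b a1 41 b9 is 8 bytes > B = 5, so hash it first: H(key) = 8b 2e, then zero-pad to 5 bytes: K' = 8b 2e 00 00 00.
K' ⊕ ipad = bd 18 36 36 36.
Inner input = bd 18 36 36 36 ∥ 26 31.
Inner hash: even-index sum = 346 mod 256 = 90; odd-index sum = 116 mod 256 = 116 → 5a 74.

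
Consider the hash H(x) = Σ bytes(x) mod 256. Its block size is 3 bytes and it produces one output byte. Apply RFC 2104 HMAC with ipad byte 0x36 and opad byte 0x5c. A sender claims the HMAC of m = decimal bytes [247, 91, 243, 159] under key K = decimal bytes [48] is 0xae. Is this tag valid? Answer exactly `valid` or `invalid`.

invalid

Key decimal bytes [48] = 30 is 1 byte ≤ B = 3; zero-pad to 3 bytes: K' = 30 00 00.
K' ⊕ ipad = 06 36 36; K' ⊕ opad = 6c 5c 5c.
Inner hash: sum = 6+54+54+247+91+243+159 = 854; mod 256 = 86 → 56.
Outer hash (recomputed tag): sum = 108+92+92+86 = 378; mod 256 = 122 → 7a.
Recomputed tag = 7a; claimed = ae → mismatch.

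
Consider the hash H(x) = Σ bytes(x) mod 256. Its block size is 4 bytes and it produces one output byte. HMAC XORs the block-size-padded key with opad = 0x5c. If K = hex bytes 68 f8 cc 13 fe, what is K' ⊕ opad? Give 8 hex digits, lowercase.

615c5c5c

Key hex bytes 68 f8 cc 13 fe is 5 bytes > B = 4, so hash it first: H(key) = 3d, then zero-pad to 4 bytes: K' = 3d 00 00 00.
XOR each byte with 0x5c: 3d⊕5c=61, 00⊕5c=5c, 00⊕5c=5c, 00⊕5c=5c.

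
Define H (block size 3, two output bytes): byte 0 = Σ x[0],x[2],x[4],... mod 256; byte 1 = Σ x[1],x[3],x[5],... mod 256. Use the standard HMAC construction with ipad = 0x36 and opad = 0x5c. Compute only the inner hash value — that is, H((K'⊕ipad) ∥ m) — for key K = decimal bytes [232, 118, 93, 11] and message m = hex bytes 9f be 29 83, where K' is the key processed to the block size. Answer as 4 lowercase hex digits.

ea7f

Key decimal bytes [232, 118, 93, 11] = e8 76 5d 0b is 4 bytes > B = 3, so hash it first: H(key) = 45 81, then zero-pad to 3 bytes: K' = 45 81 00.
K' ⊕ ipad = 73 b7 36.
Inner input = 73 b7 36 ∥ 9f be 29 83.
Inner hash: even-index sum = 490 mod 256 = 234; odd-index sum = 383 mod 256 = 127 → ea 7f.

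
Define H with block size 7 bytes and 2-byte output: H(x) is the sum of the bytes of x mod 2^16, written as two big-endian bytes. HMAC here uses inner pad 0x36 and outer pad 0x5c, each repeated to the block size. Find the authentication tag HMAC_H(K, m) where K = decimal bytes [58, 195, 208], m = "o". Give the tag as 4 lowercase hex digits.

0332

Key decimal bytes [58, 195, 208] = 3a c3 d0 is 3 bytes ≤ B = 7; zero-pad to 7 bytes: K' = 3a c3 d0 00 00 00 00.
K' ⊕ ipad = 0c f5 e6 36 36 36 36.  K' ⊕ opad = 66 9f 8c 5c 5c 5c 5c.
Inner input = (K'⊕ipad) ∥ m = 0c f5 e6 36 36 36 36 ∥ 6f.
Inner hash: sum = 12+245+230+54+54+54+54+111 = 814 → 03 2e.
Outer input = (K'⊕opad) ∥ inner = 66 9f 8c 5c 5c 5c 5c ∥ 03 2e.
Outer hash (tag): sum = 102+159+140+92+92+92+92+3+46 = 818 → 03 32.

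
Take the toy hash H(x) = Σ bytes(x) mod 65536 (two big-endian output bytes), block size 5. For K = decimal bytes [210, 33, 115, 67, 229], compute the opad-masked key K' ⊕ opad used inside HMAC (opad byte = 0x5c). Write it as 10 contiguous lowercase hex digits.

Key decimal bytes [210, 33, 115, 67, 229] = d2 21 73 43 e5 is exactly B = 5 bytes: K' = d2 21 73 43 e5.
XOR each byte with 0x5c: d2⊕5c=8e, 21⊕5c=7d, 73⊕5c=2f, 43⊕5c=1f, e5⊕5c=b9.

8e7d2f1fb9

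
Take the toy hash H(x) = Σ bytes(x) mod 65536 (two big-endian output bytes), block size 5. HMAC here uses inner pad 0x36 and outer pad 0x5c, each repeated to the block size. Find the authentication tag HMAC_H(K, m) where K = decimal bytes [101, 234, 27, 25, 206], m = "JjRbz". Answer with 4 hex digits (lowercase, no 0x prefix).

Key decimal bytes [101, 234, 27, 25, 206] = 65 ea 1b 19 ce is exactly B = 5 bytes: K' = 65 ea 1b 19 ce.
K' ⊕ ipad = 53 dc 2d 2f f8.  K' ⊕ opad = 39 b6 47 45 92.
Inner input = (K'⊕ipad) ∥ m = 53 dc 2d 2f f8 ∥ 4a 6a 52 62 7a.
Inner hash: sum = 83+220+45+47+248+74+106+82+98+122 = 1125 → 04 65.
Outer input = (K'⊕opad) ∥ inner = 39 b6 47 45 92 ∥ 04 65.
Outer hash (tag): sum = 57+182+71+69+146+4+101 = 630 → 02 76.

0276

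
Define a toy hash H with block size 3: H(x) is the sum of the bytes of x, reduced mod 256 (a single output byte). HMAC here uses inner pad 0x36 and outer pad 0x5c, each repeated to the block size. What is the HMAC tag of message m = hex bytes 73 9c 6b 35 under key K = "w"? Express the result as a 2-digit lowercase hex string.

Key "w" = 77 is 1 byte ≤ B = 3; zero-pad to 3 bytes: K' = 77 00 00.
K' ⊕ ipad = 41 36 36.  K' ⊕ opad = 2b 5c 5c.
Inner input = (K'⊕ipad) ∥ m = 41 36 36 ∥ 73 9c 6b 35.
Inner hash: sum = 65+54+54+115+156+107+53 = 604; mod 256 = 92 → 5c.
Outer input = (K'⊕opad) ∥ inner = 2b 5c 5c ∥ 5c.
Outer hash (tag): sum = 43+92+92+92 = 319; mod 256 = 63 → 3f.

3f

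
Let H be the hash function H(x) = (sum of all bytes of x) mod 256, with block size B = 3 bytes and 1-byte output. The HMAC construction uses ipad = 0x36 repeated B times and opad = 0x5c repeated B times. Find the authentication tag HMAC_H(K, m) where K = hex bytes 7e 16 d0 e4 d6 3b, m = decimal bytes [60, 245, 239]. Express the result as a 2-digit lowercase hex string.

b8

Key hex bytes 7e 16 d0 e4 d6 3b is 6 bytes > B = 3, so hash it first: H(key) = 59, then zero-pad to 3 bytes: K' = 59 00 00.
K' ⊕ ipad = 6f 36 36.  K' ⊕ opad = 05 5c 5c.
Inner input = (K'⊕ipad) ∥ m = 6f 36 36 ∥ 3c f5 ef.
Inner hash: sum = 111+54+54+60+245+239 = 763; mod 256 = 251 → fb.
Outer input = (K'⊕opad) ∥ inner = 05 5c 5c ∥ fb.
Outer hash (tag): sum = 5+92+92+251 = 440; mod 256 = 184 → b8.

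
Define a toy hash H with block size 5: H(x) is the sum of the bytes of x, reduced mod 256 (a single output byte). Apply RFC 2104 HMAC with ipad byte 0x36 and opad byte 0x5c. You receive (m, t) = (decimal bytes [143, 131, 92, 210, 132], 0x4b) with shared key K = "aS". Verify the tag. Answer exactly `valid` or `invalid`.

invalid

Key "aS" = 61 53 is 2 bytes ≤ B = 5; zero-pad to 5 bytes: K' = 61 53 00 00 00.
K' ⊕ ipad = 57 65 36 36 36; K' ⊕ opad = 3d 0f 5c 5c 5c.
Inner hash: sum = 87+101+54+54+54+143+131+92+210+132 = 1058; mod 256 = 34 → 22.
Outer hash (recomputed tag): sum = 61+15+92+92+92+34 = 386; mod 256 = 130 → 82.
Recomputed tag = 82; claimed = 4b → mismatch.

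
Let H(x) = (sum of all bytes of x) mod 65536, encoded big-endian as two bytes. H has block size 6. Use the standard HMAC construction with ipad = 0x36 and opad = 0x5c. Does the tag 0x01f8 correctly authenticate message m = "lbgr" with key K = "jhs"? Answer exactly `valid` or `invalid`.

valid

Key "jhs" = 6a 68 73 is 3 bytes ≤ B = 6; zero-pad to 6 bytes: K' = 6a 68 73 00 00 00.
K' ⊕ ipad = 5c 5e 45 36 36 36; K' ⊕ opad = 36 34 2f 5c 5c 5c.
Inner hash: sum = 92+94+69+54+54+54+108+98+103+114 = 840 → 03 48.
Outer hash (recomputed tag): sum = 54+52+47+92+92+92+3+72 = 504 → 01 f8.
Recomputed tag = 01f8; claimed = 01f8 → match.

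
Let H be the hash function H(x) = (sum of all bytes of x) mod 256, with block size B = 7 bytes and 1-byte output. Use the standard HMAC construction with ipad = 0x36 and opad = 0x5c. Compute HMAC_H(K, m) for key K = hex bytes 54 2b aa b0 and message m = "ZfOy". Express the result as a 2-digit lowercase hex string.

40

Key hex bytes 54 2b aa b0 is 4 bytes ≤ B = 7; zero-pad to 7 bytes: K' = 54 2b aa b0 00 00 00.
K' ⊕ ipad = 62 1d 9c 86 36 36 36.  K' ⊕ opad = 08 77 f6 ec 5c 5c 5c.
Inner input = (K'⊕ipad) ∥ m = 62 1d 9c 86 36 36 36 ∥ 5a 66 4f 79.
Inner hash: sum = 98+29+156+134+54+54+54+90+102+79+121 = 971; mod 256 = 203 → cb.
Outer input = (K'⊕opad) ∥ inner = 08 77 f6 ec 5c 5c 5c ∥ cb.
Outer hash (tag): sum = 8+119+246+236+92+92+92+203 = 1088; mod 256 = 64 → 40.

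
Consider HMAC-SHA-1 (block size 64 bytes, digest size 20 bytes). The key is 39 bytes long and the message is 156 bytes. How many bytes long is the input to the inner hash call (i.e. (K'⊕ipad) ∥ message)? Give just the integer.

220

Key is 39 ≤ 64 bytes, zero-padded: |K'| = 64.
Inner input = (K'⊕ipad) ∥ m → 64 + 156 = 220 bytes.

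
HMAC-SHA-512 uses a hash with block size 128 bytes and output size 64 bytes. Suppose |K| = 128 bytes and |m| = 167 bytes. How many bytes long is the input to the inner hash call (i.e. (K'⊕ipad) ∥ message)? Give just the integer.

295

Key is 128 ≤ 128 bytes, zero-padded: |K'| = 128.
Inner input = (K'⊕ipad) ∥ m → 128 + 167 = 295 bytes.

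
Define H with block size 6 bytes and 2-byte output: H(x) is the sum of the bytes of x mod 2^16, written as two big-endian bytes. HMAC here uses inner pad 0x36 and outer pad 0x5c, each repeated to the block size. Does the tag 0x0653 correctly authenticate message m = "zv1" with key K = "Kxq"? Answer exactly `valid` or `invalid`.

Key "Kxq" = 4b 78 71 is 3 bytes ≤ B = 6; zero-pad to 6 bytes: K' = 4b 78 71 00 00 00.
K' ⊕ ipad = 7d 4e 47 36 36 36; K' ⊕ opad = 17 24 2d 5c 5c 5c.
Inner hash: sum = 125+78+71+54+54+54+122+118+49 = 725 → 02 d5.
Outer hash (recomputed tag): sum = 23+36+45+92+92+92+2+213 = 595 → 02 53.
Recomputed tag = 0253; claimed = 0653 → mismatch.

invalid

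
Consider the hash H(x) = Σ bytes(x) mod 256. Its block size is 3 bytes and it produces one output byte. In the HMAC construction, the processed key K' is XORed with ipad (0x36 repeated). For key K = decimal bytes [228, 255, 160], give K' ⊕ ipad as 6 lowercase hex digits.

d2c996

Key decimal bytes [228, 255, 160] = e4 ff a0 is exactly B = 3 bytes: K' = e4 ff a0.
XOR each byte with 0x36: e4⊕36=d2, ff⊕36=c9, a0⊕36=96.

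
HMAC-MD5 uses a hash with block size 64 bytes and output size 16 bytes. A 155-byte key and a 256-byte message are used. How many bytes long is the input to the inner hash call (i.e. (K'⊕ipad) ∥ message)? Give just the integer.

Key is 155 > 64 bytes, so it is hashed to 16 bytes then zero-padded to 64: |K'| = 64.
Inner input = (K'⊕ipad) ∥ m → 64 + 256 = 320 bytes.

320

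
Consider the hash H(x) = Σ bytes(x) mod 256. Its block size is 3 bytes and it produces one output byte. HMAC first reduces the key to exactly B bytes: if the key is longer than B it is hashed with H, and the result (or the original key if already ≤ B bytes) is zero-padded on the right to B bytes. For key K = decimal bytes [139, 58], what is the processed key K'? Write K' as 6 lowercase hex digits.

8b3a00

Key decimal bytes [139, 58] = 8b 3a is 2 bytes ≤ B = 3; zero-pad to 3 bytes: K' = 8b 3a 00.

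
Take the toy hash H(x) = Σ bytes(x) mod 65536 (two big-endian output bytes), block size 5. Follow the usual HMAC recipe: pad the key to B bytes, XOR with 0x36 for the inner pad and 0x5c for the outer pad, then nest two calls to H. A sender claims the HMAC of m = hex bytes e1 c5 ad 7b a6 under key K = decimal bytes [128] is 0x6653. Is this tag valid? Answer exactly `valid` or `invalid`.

invalid

Key decimal bytes [128] = 80 is 1 byte ≤ B = 5; zero-pad to 5 bytes: K' = 80 00 00 00 00.
K' ⊕ ipad = b6 36 36 36 36; K' ⊕ opad = dc 5c 5c 5c 5c.
Inner hash: sum = 182+54+54+54+54+225+197+173+123+166 = 1282 → 05 02.
Outer hash (recomputed tag): sum = 220+92+92+92+92+5+2 = 595 → 02 53.
Recomputed tag = 0253; claimed = 6653 → mismatch.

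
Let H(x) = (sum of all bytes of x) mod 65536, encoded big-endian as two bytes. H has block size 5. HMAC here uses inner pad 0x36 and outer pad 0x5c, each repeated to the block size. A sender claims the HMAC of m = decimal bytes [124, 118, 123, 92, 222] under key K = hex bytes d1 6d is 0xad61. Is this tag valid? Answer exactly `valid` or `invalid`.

invalid

Key hex bytes d1 6d is 2 bytes ≤ B = 5; zero-pad to 5 bytes: K' = d1 6d 00 00 00.
K' ⊕ ipad = e7 5b 36 36 36; K' ⊕ opad = 8d 31 5c 5c 5c.
Inner hash: sum = 231+91+54+54+54+124+118+123+92+222 = 1163 → 04 8b.
Outer hash (recomputed tag): sum = 141+49+92+92+92+4+139 = 609 → 02 61.
Recomputed tag = 0261; claimed = ad61 → mismatch.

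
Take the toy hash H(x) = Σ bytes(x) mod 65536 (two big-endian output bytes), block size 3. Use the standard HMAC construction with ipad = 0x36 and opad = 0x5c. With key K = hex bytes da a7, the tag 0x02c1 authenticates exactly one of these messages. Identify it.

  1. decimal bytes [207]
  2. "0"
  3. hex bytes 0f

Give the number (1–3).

2

Key hex bytes da a7 is 2 bytes ≤ B = 3; zero-pad to 3 bytes: K' = da a7 00.
K' ⊕ ipad = ec 91 36; K' ⊕ opad = 86 fb 5c.
m1: inner = H(ec 91 36 cf) = 02 82; tag = H(86 fb 5c 02 82) = 0261
m2: inner = H(ec 91 36 30) = 01 e3; tag = H(86 fb 5c 01 e3) = 02c1 ← matches
m3: inner = H(ec 91 36 0f) = 01 c2; tag = H(86 fb 5c 01 c2) = 02a0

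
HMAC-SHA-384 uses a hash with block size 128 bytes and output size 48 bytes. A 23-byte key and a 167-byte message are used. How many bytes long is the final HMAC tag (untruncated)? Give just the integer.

The tag is one SHA-384 digest: 48 bytes.

48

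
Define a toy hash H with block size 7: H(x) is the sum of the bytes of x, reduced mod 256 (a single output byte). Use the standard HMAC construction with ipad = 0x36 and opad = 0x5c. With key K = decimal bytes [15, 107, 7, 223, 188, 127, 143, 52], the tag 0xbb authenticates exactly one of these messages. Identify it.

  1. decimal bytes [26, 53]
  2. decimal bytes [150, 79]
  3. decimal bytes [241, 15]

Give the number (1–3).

2

Key decimal bytes [15, 107, 7, 223, 188, 127, 143, 52] = 0f 6b 07 df bc 7f 8f 34 is 8 bytes > B = 7, so hash it first: H(key) = 5e, then zero-pad to 7 bytes: K' = 5e 00 00 00 00 00 00.
K' ⊕ ipad = 68 36 36 36 36 36 36; K' ⊕ opad = 02 5c 5c 5c 5c 5c 5c.
m1: inner = H(68 36 36 36 36 36 36 1a 35) = fb; tag = H(02 5c 5c 5c 5c 5c 5c fb) = 25
m2: inner = H(68 36 36 36 36 36 36 96 4f) = 91; tag = H(02 5c 5c 5c 5c 5c 5c 91) = bb ← matches
m3: inner = H(68 36 36 36 36 36 36 f1 0f) = ac; tag = H(02 5c 5c 5c 5c 5c 5c ac) = d6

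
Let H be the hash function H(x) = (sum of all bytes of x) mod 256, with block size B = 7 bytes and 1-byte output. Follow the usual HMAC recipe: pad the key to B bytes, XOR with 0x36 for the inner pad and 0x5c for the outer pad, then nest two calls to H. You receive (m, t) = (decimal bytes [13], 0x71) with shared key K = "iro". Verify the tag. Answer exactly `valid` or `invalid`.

Key "iro" = 69 72 6f is 3 bytes ≤ B = 7; zero-pad to 7 bytes: K' = 69 72 6f 00 00 00 00.
K' ⊕ ipad = 5f 44 59 36 36 36 36; K' ⊕ opad = 35 2e 33 5c 5c 5c 5c.
Inner hash: sum = 95+68+89+54+54+54+54+13 = 481; mod 256 = 225 → e1.
Outer hash (recomputed tag): sum = 53+46+51+92+92+92+92+225 = 743; mod 256 = 231 → e7.
Recomputed tag = e7; claimed = 71 → mismatch.

invalid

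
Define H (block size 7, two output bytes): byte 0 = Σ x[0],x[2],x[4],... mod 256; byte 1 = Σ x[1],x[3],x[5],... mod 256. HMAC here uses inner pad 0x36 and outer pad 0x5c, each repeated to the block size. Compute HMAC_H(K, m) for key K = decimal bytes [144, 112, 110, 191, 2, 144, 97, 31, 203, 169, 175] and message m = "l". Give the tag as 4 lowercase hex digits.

2422

Key decimal bytes [144, 112, 110, 191, 2, 144, 97, 31, 203, 169, 175] = 90 70 6e bf 02 90 61 1f cb a9 af is 11 bytes > B = 7, so hash it first: H(key) = db 87, then zero-pad to 7 bytes: K' = db 87 00 00 00 00 00.
K' ⊕ ipad = ed b1 36 36 36 36 36.  K' ⊕ opad = 87 db 5c 5c 5c 5c 5c.
Inner input = (K'⊕ipad) ∥ m = ed b1 36 36 36 36 36 ∥ 6c.
Inner hash: even-index sum = 399 mod 256 = 143; odd-index sum = 393 mod 256 = 137 → 8f 89.
Outer input = (K'⊕opad) ∥ inner = 87 db 5c 5c 5c 5c 5c ∥ 8f 89.
Outer hash (tag): even-index sum = 548 mod 256 = 36; odd-index sum = 546 mod 256 = 34 → 24 22.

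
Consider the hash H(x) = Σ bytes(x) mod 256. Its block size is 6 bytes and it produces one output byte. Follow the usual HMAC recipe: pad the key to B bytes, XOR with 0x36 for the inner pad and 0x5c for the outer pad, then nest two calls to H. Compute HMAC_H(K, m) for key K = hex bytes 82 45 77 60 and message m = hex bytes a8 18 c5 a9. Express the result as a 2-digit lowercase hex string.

6e

Key hex bytes 82 45 77 60 is 4 bytes ≤ B = 6; zero-pad to 6 bytes: K' = 82 45 77 60 00 00.
K' ⊕ ipad = b4 73 41 56 36 36.  K' ⊕ opad = de 19 2b 3c 5c 5c.
Inner input = (K'⊕ipad) ∥ m = b4 73 41 56 36 36 ∥ a8 18 c5 a9.
Inner hash: sum = 180+115+65+86+54+54+168+24+197+169 = 1112; mod 256 = 88 → 58.
Outer input = (K'⊕opad) ∥ inner = de 19 2b 3c 5c 5c ∥ 58.
Outer hash (tag): sum = 222+25+43+60+92+92+88 = 622; mod 256 = 110 → 6e.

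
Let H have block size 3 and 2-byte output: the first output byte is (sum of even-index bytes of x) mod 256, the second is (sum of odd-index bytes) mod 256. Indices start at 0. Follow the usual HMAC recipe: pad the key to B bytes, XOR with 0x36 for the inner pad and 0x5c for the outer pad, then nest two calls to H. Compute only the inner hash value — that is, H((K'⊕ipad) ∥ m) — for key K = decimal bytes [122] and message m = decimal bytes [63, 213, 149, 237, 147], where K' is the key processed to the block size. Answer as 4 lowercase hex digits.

Key decimal bytes [122] = 7a is 1 byte ≤ B = 3; zero-pad to 3 bytes: K' = 7a 00 00.
K' ⊕ ipad = 4c 36 36.
Inner input = 4c 36 36 ∥ 3f d5 95 ed 93.
Inner hash: even-index sum = 580 mod 256 = 68; odd-index sum = 413 mod 256 = 157 → 44 9d.

449d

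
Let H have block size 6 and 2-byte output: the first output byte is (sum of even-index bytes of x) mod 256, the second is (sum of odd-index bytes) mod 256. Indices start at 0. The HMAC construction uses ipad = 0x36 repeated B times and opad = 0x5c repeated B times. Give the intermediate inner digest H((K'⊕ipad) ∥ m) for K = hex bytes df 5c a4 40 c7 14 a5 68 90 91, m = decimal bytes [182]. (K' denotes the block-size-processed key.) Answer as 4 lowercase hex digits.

6b0b

Key hex bytes df 5c a4 40 c7 14 a5 68 90 91 is 10 bytes > B = 6, so hash it first: H(key) = 7f a9, then zero-pad to 6 bytes: K' = 7f a9 00 00 00 00.
K' ⊕ ipad = 49 9f 36 36 36 36.
Inner input = 49 9f 36 36 36 36 ∥ b6.
Inner hash: even-index sum = 363 mod 256 = 107; odd-index sum = 267 mod 256 = 11 → 6b 0b.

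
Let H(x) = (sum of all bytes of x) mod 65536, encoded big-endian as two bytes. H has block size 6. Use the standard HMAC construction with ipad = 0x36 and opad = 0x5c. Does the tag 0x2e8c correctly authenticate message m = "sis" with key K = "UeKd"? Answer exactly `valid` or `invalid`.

invalid

Key "UeKd" = 55 65 4b 64 is 4 bytes ≤ B = 6; zero-pad to 6 bytes: K' = 55 65 4b 64 00 00.
K' ⊕ ipad = 63 53 7d 52 36 36; K' ⊕ opad = 09 39 17 38 5c 5c.
Inner hash: sum = 99+83+125+82+54+54+115+105+115 = 832 → 03 40.
Outer hash (recomputed tag): sum = 9+57+23+56+92+92+3+64 = 396 → 01 8c.
Recomputed tag = 018c; claimed = 2e8c → mismatch.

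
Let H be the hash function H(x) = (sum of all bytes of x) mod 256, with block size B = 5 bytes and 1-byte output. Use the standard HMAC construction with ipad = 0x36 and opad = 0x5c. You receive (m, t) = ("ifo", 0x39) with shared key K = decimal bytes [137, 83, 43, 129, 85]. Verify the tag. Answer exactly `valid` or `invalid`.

invalid

Key decimal bytes [137, 83, 43, 129, 85] = 89 53 2b 81 55 is exactly B = 5 bytes: K' = 89 53 2b 81 55.
K' ⊕ ipad = bf 65 1d b7 63; K' ⊕ opad = d5 0f 77 dd 09.
Inner hash: sum = 191+101+29+183+99+105+102+111 = 921; mod 256 = 153 → 99.
Outer hash (recomputed tag): sum = 213+15+119+221+9+153 = 730; mod 256 = 218 → da.
Recomputed tag = da; claimed = 39 → mismatch.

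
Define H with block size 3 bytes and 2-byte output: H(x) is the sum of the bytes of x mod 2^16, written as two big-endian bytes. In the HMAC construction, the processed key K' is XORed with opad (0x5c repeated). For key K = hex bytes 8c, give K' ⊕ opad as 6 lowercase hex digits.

d05c5c

Key hex bytes 8c is 1 byte ≤ B = 3; zero-pad to 3 bytes: K' = 8c 00 00.
XOR each byte with 0x5c: 8c⊕5c=d0, 00⊕5c=5c, 00⊕5c=5c.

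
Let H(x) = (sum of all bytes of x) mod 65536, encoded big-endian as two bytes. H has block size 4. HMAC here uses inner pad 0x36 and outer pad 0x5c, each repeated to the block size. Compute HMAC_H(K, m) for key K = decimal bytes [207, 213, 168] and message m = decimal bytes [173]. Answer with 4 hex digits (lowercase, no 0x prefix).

Key decimal bytes [207, 213, 168] = cf d5 a8 is 3 bytes ≤ B = 4; zero-pad to 4 bytes: K' = cf d5 a8 00.
K' ⊕ ipad = f9 e3 9e 36.  K' ⊕ opad = 93 89 f4 5c.
Inner input = (K'⊕ipad) ∥ m = f9 e3 9e 36 ∥ ad.
Inner hash: sum = 249+227+158+54+173 = 861 → 03 5d.
Outer input = (K'⊕opad) ∥ inner = 93 89 f4 5c ∥ 03 5d.
Outer hash (tag): sum = 147+137+244+92+3+93 = 716 → 02 cc.

02cc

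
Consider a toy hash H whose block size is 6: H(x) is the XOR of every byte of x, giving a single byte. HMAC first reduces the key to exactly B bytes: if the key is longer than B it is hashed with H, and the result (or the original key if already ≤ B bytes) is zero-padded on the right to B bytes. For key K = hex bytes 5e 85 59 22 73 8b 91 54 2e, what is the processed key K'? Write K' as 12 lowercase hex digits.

|K| = 9 > B = 6, so first hash the key.
H(K): XOR 5e⊕85⊕59⊕22⊕73⊕8b⊕91⊕54⊕2e = b3.
Zero-pad H(K) = b3 to 6 bytes: K' = b3 00 00 00 00 00.

b30000000000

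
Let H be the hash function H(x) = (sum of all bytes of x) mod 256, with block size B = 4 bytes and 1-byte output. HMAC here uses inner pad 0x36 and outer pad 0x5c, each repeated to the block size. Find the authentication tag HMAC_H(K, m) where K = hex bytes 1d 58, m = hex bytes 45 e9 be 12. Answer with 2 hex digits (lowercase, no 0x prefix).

00

Key hex bytes 1d 58 is 2 bytes ≤ B = 4; zero-pad to 4 bytes: K' = 1d 58 00 00.
K' ⊕ ipad = 2b 6e 36 36.  K' ⊕ opad = 41 04 5c 5c.
Inner input = (K'⊕ipad) ∥ m = 2b 6e 36 36 ∥ 45 e9 be 12.
Inner hash: sum = 43+110+54+54+69+233+190+18 = 771; mod 256 = 3 → 03.
Outer input = (K'⊕opad) ∥ inner = 41 04 5c 5c ∥ 03.
Outer hash (tag): sum = 65+4+92+92+3 = 256; mod 256 = 0 → 00.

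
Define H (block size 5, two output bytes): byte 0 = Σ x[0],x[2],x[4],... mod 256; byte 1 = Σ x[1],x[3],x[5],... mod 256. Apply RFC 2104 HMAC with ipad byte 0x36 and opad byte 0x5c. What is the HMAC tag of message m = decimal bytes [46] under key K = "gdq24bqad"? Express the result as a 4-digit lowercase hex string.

Key "gdq24bqad" = 67 64 71 32 34 62 71 61 64 is 9 bytes > B = 5, so hash it first: H(key) = e1 59, then zero-pad to 5 bytes: K' = e1 59 00 00 00.
K' ⊕ ipad = d7 6f 36 36 36.  K' ⊕ opad = bd 05 5c 5c 5c.
Inner input = (K'⊕ipad) ∥ m = d7 6f 36 36 36 ∥ 2e.
Inner hash: even-index sum = 323 mod 256 = 67; odd-index sum = 211 mod 256 = 211 → 43 d3.
Outer input = (K'⊕opad) ∥ inner = bd 05 5c 5c 5c ∥ 43 d3.
Outer hash (tag): even-index sum = 584 mod 256 = 72; odd-index sum = 164 mod 256 = 164 → 48 a4.

48a4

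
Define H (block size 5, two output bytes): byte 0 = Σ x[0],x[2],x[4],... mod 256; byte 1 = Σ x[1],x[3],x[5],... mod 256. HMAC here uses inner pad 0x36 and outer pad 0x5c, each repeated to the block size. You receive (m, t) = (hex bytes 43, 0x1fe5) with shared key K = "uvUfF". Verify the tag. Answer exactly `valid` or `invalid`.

Key "uvUfF" = 75 76 55 66 46 is exactly B = 5 bytes: K' = 75 76 55 66 46.
K' ⊕ ipad = 43 40 63 50 70; K' ⊕ opad = 29 2a 09 3a 1a.
Inner hash: even-index sum = 278 mod 256 = 22; odd-index sum = 211 mod 256 = 211 → 16 d3.
Outer hash (recomputed tag): even-index sum = 287 mod 256 = 31; odd-index sum = 122 mod 256 = 122 → 1f 7a.
Recomputed tag = 1f7a; claimed = 1fe5 → mismatch.

invalid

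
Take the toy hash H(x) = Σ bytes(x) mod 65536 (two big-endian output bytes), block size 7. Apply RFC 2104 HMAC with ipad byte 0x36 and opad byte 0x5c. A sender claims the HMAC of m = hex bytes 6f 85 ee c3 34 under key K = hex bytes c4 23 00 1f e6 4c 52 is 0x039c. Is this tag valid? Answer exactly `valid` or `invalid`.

invalid

Key hex bytes c4 23 00 1f e6 4c 52 is exactly B = 7 bytes: K' = c4 23 00 1f e6 4c 52.
K' ⊕ ipad = f2 15 36 29 d0 7a 64; K' ⊕ opad = 98 7f 5c 43 ba 10 0e.
Inner hash: sum = 242+21+54+41+208+122+100+111+133+238+195+52 = 1517 → 05 ed.
Outer hash (recomputed tag): sum = 152+127+92+67+186+16+14+5+237 = 896 → 03 80.
Recomputed tag = 0380; claimed = 039c → mismatch.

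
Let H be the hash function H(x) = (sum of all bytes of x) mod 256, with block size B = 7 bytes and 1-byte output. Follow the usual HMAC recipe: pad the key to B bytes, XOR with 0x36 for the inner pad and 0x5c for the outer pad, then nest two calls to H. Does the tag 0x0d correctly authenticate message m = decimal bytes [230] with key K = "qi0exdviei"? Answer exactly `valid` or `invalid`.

invalid

Key "qi0exdviei" = 71 69 30 65 78 64 76 69 65 69 is 10 bytes > B = 7, so hash it first: H(key) = f8, then zero-pad to 7 bytes: K' = f8 00 00 00 00 00 00.
K' ⊕ ipad = ce 36 36 36 36 36 36; K' ⊕ opad = a4 5c 5c 5c 5c 5c 5c.
Inner hash: sum = 206+54+54+54+54+54+54+230 = 760; mod 256 = 248 → f8.
Outer hash (recomputed tag): sum = 164+92+92+92+92+92+92+248 = 964; mod 256 = 196 → c4.
Recomputed tag = c4; claimed = 0d → mismatch.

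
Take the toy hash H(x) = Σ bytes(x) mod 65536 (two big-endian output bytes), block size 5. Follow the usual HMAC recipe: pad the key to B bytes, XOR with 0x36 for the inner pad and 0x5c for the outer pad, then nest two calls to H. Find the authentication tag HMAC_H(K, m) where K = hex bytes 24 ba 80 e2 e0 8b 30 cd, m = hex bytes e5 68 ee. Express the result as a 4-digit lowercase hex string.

Key hex bytes 24 ba 80 e2 e0 8b 30 cd is 8 bytes > B = 5, so hash it first: H(key) = 04 a8, then zero-pad to 5 bytes: K' = 04 a8 00 00 00.
K' ⊕ ipad = 32 9e 36 36 36.  K' ⊕ opad = 58 f4 5c 5c 5c.
Inner input = (K'⊕ipad) ∥ m = 32 9e 36 36 36 ∥ e5 68 ee.
Inner hash: sum = 50+158+54+54+54+229+104+238 = 941 → 03 ad.
Outer input = (K'⊕opad) ∥ inner = 58 f4 5c 5c 5c ∥ 03 ad.
Outer hash (tag): sum = 88+244+92+92+92+3+173 = 784 → 03 10.

0310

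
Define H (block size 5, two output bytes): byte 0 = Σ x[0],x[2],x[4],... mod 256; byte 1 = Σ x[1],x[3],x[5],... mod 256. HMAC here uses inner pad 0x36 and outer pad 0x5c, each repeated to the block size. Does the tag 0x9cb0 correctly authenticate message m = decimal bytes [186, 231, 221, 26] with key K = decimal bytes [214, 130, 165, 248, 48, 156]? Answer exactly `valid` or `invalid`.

Key decimal bytes [214, 130, 165, 248, 48, 156] = d6 82 a5 f8 30 9c is 6 bytes > B = 5, so hash it first: H(key) = ab 16, then zero-pad to 5 bytes: K' = ab 16 00 00 00.
K' ⊕ ipad = 9d 20 36 36 36; K' ⊕ opad = f7 4a 5c 5c 5c.
Inner hash: even-index sum = 522 mod 256 = 10; odd-index sum = 493 mod 256 = 237 → 0a ed.
Outer hash (recomputed tag): even-index sum = 668 mod 256 = 156; odd-index sum = 176 mod 256 = 176 → 9c b0.
Recomputed tag = 9cb0; claimed = 9cb0 → match.

valid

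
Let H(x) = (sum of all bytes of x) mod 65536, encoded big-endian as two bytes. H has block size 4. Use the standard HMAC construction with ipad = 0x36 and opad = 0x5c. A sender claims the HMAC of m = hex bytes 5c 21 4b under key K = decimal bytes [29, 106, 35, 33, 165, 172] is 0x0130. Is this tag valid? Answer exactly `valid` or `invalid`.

invalid

Key decimal bytes [29, 106, 35, 33, 165, 172] = 1d 6a 23 21 a5 ac is 6 bytes > B = 4, so hash it first: H(key) = 02 1c, then zero-pad to 4 bytes: K' = 02 1c 00 00.
K' ⊕ ipad = 34 2a 36 36; K' ⊕ opad = 5e 40 5c 5c.
Inner hash: sum = 52+42+54+54+92+33+75 = 402 → 01 92.
Outer hash (recomputed tag): sum = 94+64+92+92+1+146 = 489 → 01 e9.
Recomputed tag = 01e9; claimed = 0130 → mismatch.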